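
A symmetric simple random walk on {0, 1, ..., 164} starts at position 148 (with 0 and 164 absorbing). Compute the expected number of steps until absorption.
E[τ | X_0 = 148] = 2368

Let v_k = E[τ | X_0 = k]. Boundary: v_0 = v_164 = 0. Recurrence: v_k = 1 + (v_{k-1} + v_{k+1})/2 for 1 ≤ k ≤ 163. The particular solution to v_k − (v_{k-1} + v_{k+1})/2 = 1 is v_k = −k^2. Adding homogeneous solution A + B k and matching boundaries gives v_k = k (164 − k). Substituting k = 148: v_148 = 148 · 16 = 2368.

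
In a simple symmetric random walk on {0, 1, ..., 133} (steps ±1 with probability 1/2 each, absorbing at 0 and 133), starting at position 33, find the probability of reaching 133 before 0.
P(hit 133 before 0) = 33/133

Let u_k = P(hit 133 before 0 | start at k). Then u_0 = 0, u_133 = 1, and u_k = u_{k-1}/2 + u_{k+1}/2 for 1 ≤ k ≤ 132. This harmonic recurrence is solved by u_k = k/133, giving u_33 = 33/133.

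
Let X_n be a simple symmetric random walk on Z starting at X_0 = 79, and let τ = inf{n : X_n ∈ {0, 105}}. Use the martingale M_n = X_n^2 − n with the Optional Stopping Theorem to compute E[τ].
E[τ] = 2054

M_n = X_n^2 − n is a martingale (since E[X_{n+1}^2 | F_n] = X_n^2 + 1). By OST (τ has finite mean in a bounded region), E[M_τ] = E[M_0] = X_0^2 − 0 = 79^2 = 6241. Also E[M_τ] = E[X_τ^2] − E[τ]. The walk exits at 0 or 105, with P(hit 105 first) = 79/105, so E[X_τ^2] = 105^2 · 79/105 + 0 = 8295. Thus E[τ] = E[X_τ^2] − E[M_τ] = 8295 − 6241 = 2054 = 79(105 − 79) = 2054.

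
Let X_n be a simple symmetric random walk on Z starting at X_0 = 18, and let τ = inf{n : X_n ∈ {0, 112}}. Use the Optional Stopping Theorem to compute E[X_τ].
E[X_τ] = 18

X_n is a martingale and τ is a bounded-mean stopping time (indeed τ is finite a.s. with bounded expectation since the walk is in a bounded region). By the OST, E[X_τ] = E[X_0] = 18. Equivalently: E[X_τ] = 112 · P(hit 112 first) + 0 · P(hit 0 first) = 112 · (18/112) = 18.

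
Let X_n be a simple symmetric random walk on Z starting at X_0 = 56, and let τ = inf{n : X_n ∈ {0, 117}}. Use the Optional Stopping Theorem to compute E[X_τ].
E[X_τ] = 56

X_n is a martingale and τ is a bounded-mean stopping time (indeed τ is finite a.s. with bounded expectation since the walk is in a bounded region). By the OST, E[X_τ] = E[X_0] = 56. Equivalently: E[X_τ] = 117 · P(hit 117 first) + 0 · P(hit 0 first) = 117 · (56/117) = 56.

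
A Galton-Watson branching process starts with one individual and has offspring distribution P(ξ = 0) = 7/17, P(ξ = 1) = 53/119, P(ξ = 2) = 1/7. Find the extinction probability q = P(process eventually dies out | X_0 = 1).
q = 1

Mean offspring μ = 0·7/17 + 1·53/119 + 2·1/7 = 87/119 ≤ 1. For μ ≤ 1 with offspring not concentrated at 1, the Galton-Watson process goes extinct almost surely, so q = 1.
(Algebraic check: The pgf is f(s) = 7/17 + 53/119·s + 1/7·s². The extinction probability q is the smallest fixed point of f in [0, 1]. Setting s = f(s):
  1/7·s² + (53/119 − 1)·s + 7/17 = 0
  1/7·s² − (7/17 + 1/7)·s + 7/17 = 0
which factors as (s − 1)·(1/7·s − 7/17) = 0, giving roots s = 1 and s = (7/17)/(1/7) = 49/17. Since 49/17 ≥ 1, the smallest root in [0, 1] is s = 1.)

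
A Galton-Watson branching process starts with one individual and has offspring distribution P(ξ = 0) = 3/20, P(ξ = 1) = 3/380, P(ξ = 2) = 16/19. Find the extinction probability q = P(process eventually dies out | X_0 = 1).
q = 57/320

The pgf is f(s) = 3/20 + 3/380·s + 16/19·s². The extinction probability q is the smallest fixed point of f in [0, 1]. Setting s = f(s):
  16/19·s² + (3/380 − 1)·s + 3/20 = 0
  16/19·s² − (3/20 + 16/19)·s + 3/20 = 0
which factors as (s − 1)·(16/19·s − 3/20) = 0, giving roots s = 1 and s = (3/20)/(16/19) = 57/320.
Mean offspring μ = 3/380 + 2·16/19 = 643/380 > 1 (supercritical), so q < 1. The extinction probability is the smaller root: q = (3/20)/(16/19) = 57/320.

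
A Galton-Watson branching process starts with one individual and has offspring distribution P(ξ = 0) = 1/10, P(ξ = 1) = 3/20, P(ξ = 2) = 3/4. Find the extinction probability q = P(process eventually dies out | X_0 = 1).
q = 2/15

The pgf is f(s) = 1/10 + 3/20·s + 3/4·s². The extinction probability q is the smallest fixed point of f in [0, 1]. Setting s = f(s):
  3/4·s² + (3/20 − 1)·s + 1/10 = 0
  3/4·s² − (1/10 + 3/4)·s + 1/10 = 0
which factors as (s − 1)·(3/4·s − 1/10) = 0, giving roots s = 1 and s = (1/10)/(3/4) = 2/15.
Mean offspring μ = 3/20 + 2·3/4 = 33/20 > 1 (supercritical), so q < 1. The extinction probability is the smaller root: q = (1/10)/(3/4) = 2/15.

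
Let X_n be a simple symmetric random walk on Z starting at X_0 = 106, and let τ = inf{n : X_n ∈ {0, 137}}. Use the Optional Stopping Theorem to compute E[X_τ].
E[X_τ] = 106

X_n is a martingale and τ is a bounded-mean stopping time (indeed τ is finite a.s. with bounded expectation since the walk is in a bounded region). By the OST, E[X_τ] = E[X_0] = 106. Equivalently: E[X_τ] = 137 · P(hit 137 first) + 0 · P(hit 0 first) = 137 · (106/137) = 106.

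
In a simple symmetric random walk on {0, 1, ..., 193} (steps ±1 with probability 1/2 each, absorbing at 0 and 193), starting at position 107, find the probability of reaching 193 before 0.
P(hit 193 before 0) = 107/193

Let u_k = P(hit 193 before 0 | start at k). Then u_0 = 0, u_193 = 1, and u_k = u_{k-1}/2 + u_{k+1}/2 for 1 ≤ k ≤ 192. This harmonic recurrence is solved by u_k = k/193, giving u_107 = 107/193.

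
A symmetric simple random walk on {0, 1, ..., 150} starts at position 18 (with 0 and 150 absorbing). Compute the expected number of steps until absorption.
E[τ | X_0 = 18] = 2376

Let v_k = E[τ | X_0 = k]. Boundary: v_0 = v_150 = 0. Recurrence: v_k = 1 + (v_{k-1} + v_{k+1})/2 for 1 ≤ k ≤ 149. The particular solution to v_k − (v_{k-1} + v_{k+1})/2 = 1 is v_k = −k^2. Adding homogeneous solution A + B k and matching boundaries gives v_k = k (150 − k). Substituting k = 18: v_18 = 18 · 132 = 2376.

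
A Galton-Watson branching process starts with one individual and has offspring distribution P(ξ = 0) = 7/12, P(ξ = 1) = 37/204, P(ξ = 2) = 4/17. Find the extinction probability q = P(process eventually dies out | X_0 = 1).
q = 1

Mean offspring μ = 0·7/12 + 1·37/204 + 2·4/17 = 133/204 ≤ 1. For μ ≤ 1 with offspring not concentrated at 1, the Galton-Watson process goes extinct almost surely, so q = 1.
(Algebraic check: The pgf is f(s) = 7/12 + 37/204·s + 4/17·s². The extinction probability q is the smallest fixed point of f in [0, 1]. Setting s = f(s):
  4/17·s² + (37/204 − 1)·s + 7/12 = 0
  4/17·s² − (7/12 + 4/17)·s + 7/12 = 0
which factors as (s − 1)·(4/17·s − 7/12) = 0, giving roots s = 1 and s = (7/12)/(4/17) = 119/48. Since 119/48 ≥ 1, the smallest root in [0, 1] is s = 1.)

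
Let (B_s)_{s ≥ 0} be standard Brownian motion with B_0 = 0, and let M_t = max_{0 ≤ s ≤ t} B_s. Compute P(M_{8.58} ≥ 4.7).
P(M_{8.58} ≥ 4.7) = 2·P(B_{8.58} ≥ 4.7) = 2(1 − Φ(4.7/√8.58)) ≈ 0.1086

By the reflection principle for Brownian motion, P(M_t ≥ a) = 2 · P(B_t ≥ a) for a ≥ 0. Since B_t ~ N(0, t), P(B_t ≥ 4.7) = 1 − Φ(4.7/√t) = 1 − Φ(4.7/√8.58) = 1 − Φ(1.6046). So
  P(M_{8.58} ≥ 4.7) = 2(1 − Φ(1.6046)) ≈ 0.1086.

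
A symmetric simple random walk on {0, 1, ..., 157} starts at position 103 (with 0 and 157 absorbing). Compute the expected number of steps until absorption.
E[τ | X_0 = 103] = 5562

Let v_k = E[τ | X_0 = k]. Boundary: v_0 = v_157 = 0. Recurrence: v_k = 1 + (v_{k-1} + v_{k+1})/2 for 1 ≤ k ≤ 156. The particular solution to v_k − (v_{k-1} + v_{k+1})/2 = 1 is v_k = −k^2. Adding homogeneous solution A + B k and matching boundaries gives v_k = k (157 − k). Substituting k = 103: v_103 = 103 · 54 = 5562.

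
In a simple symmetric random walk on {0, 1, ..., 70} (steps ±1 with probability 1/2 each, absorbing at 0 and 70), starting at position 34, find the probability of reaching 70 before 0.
P(hit 70 before 0) = 34/70 = 17/35

Let u_k = P(hit 70 before 0 | start at k). Then u_0 = 0, u_70 = 1, and u_k = u_{k-1}/2 + u_{k+1}/2 for 1 ≤ k ≤ 69. This harmonic recurrence is solved by u_k = k/70, giving u_34 = 34/70 = 17/35.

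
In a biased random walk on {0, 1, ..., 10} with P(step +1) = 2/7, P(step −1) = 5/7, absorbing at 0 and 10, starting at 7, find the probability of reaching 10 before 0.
P(hit 10 before 0) = (1 − (5/2)^7) / (1 − (5/2)^10) = 207992/3254867

Let u_k denote P(reach 10 before 0 | start at k). Boundary: u_0 = 0, u_10 = 1. Recurrence: u_k = 2/7·u_{k+1} + 5/7·u_{k-1} for 1 ≤ k ≤ 9. Try u_k = A + B·r^k with r = q/p = (5/7)/(2/7) = 5/2. Substitution satisfies the recurrence; boundary conditions give:
  u_k = (1 − r^k) / (1 − r^N) = (1 − (5/2)^7) / (1 − (5/2)^10) = 207992/3254867.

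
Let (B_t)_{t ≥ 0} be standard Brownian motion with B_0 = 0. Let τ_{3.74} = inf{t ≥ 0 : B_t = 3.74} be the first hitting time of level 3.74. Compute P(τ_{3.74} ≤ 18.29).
P(τ_{3.74} ≤ 18.29) = 2(1 − Φ(3.74/√18.29)) = 2(1 − Φ(0.8745)) ≈ 0.3818

By the reflection principle for standard BM, P(τ_b ≤ t) = 2 · P(B_t ≥ b). Since B_t ~ N(0, t), P(B_t ≥ 3.74) = 1 − Φ(3.74/√t) = 1 − Φ(3.74/√18.29) = 1 − Φ(0.8745) ≈ 0.19092. Doubling: P(τ_{3.74} ≤ 18.29) ≈ 2 · 0.19092 = 0.38184 ≈ 0.3818.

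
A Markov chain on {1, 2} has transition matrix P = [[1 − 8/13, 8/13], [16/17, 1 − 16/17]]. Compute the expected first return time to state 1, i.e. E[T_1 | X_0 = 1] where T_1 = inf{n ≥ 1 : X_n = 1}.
E[T_1 | X_0 = 1] = 1/π_1 = 43/26

For an irreducible recurrent Markov chain with stationary distribution π, E[T_i | X_0 = i] = 1/π_i (Kac's formula). Here π_1 = (16/17)/(8/13 + 16/17) = (16/17)/(344/221) = 26/43, so E[T_1 | X_0 = 1] = 1/π_1 = (8/13 + 16/17)/(16/17) = (344/221)/(16/17) = 43/26.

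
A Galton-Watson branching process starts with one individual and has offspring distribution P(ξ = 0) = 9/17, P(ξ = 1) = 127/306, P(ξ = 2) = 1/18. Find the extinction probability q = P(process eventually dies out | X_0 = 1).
q = 1

Mean offspring μ = 0·9/17 + 1·127/306 + 2·1/18 = 161/306 ≤ 1. For μ ≤ 1 with offspring not concentrated at 1, the Galton-Watson process goes extinct almost surely, so q = 1.
(Algebraic check: The pgf is f(s) = 9/17 + 127/306·s + 1/18·s². The extinction probability q is the smallest fixed point of f in [0, 1]. Setting s = f(s):
  1/18·s² + (127/306 − 1)·s + 9/17 = 0
  1/18·s² − (9/17 + 1/18)·s + 9/17 = 0
which factors as (s − 1)·(1/18·s − 9/17) = 0, giving roots s = 1 and s = (9/17)/(1/18) = 162/17. Since 162/17 ≥ 1, the smallest root in [0, 1] is s = 1.)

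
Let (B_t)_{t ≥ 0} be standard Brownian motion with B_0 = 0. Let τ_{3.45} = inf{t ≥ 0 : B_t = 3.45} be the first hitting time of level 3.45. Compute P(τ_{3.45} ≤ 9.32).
P(τ_{3.45} ≤ 9.32) = 2(1 − Φ(3.45/√9.32)) = 2(1 − Φ(1.1301)) ≈ 0.2584

By the reflection principle for standard BM, P(τ_b ≤ t) = 2 · P(B_t ≥ b). Since B_t ~ N(0, t), P(B_t ≥ 3.45) = 1 − Φ(3.45/√t) = 1 − Φ(3.45/√9.32) = 1 − Φ(1.1301) ≈ 0.12922. Doubling: P(τ_{3.45} ≤ 9.32) ≈ 2 · 0.12922 = 0.25844 ≈ 0.2584.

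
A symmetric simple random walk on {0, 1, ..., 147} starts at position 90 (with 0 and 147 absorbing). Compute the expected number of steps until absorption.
E[τ | X_0 = 90] = 5130

Let v_k = E[τ | X_0 = k]. Boundary: v_0 = v_147 = 0. Recurrence: v_k = 1 + (v_{k-1} + v_{k+1})/2 for 1 ≤ k ≤ 146. The particular solution to v_k − (v_{k-1} + v_{k+1})/2 = 1 is v_k = −k^2. Adding homogeneous solution A + B k and matching boundaries gives v_k = k (147 − k). Substituting k = 90: v_90 = 90 · 57 = 5130.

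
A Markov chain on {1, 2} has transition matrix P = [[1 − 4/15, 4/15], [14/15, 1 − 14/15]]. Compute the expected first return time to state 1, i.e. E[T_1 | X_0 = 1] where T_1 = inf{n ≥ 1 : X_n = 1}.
E[T_1 | X_0 = 1] = 1/π_1 = 9/7

For an irreducible recurrent Markov chain with stationary distribution π, E[T_i | X_0 = i] = 1/π_i (Kac's formula). Here π_1 = (14/15)/(4/15 + 14/15) = (14/15)/(6/5) = 7/9, so E[T_1 | X_0 = 1] = 1/π_1 = (4/15 + 14/15)/(14/15) = (6/5)/(14/15) = 9/7.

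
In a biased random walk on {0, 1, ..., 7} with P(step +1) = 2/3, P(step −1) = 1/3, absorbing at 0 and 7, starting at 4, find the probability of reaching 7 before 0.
P(hit 7 before 0) = (1 − (1/2)^4) / (1 − (1/2)^7) = 120/127

Let u_k denote P(reach 7 before 0 | start at k). Boundary: u_0 = 0, u_7 = 1. Recurrence: u_k = 2/3·u_{k+1} + 1/3·u_{k-1} for 1 ≤ k ≤ 6. Try u_k = A + B·r^k with r = q/p = (1/3)/(2/3) = 1/2. Substitution satisfies the recurrence; boundary conditions give:
  u_k = (1 − r^k) / (1 − r^N) = (1 − (1/2)^4) / (1 − (1/2)^7) = 120/127.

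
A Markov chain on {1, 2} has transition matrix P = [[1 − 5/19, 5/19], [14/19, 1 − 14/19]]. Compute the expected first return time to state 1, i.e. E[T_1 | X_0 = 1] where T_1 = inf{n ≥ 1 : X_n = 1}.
E[T_1 | X_0 = 1] = 1/π_1 = 19/14

For an irreducible recurrent Markov chain with stationary distribution π, E[T_i | X_0 = i] = 1/π_i (Kac's formula). Here π_1 = (14/19)/(5/19 + 14/19) = (14/19)/(1) = 14/19, so E[T_1 | X_0 = 1] = 1/π_1 = (5/19 + 14/19)/(14/19) = (1)/(14/19) = 19/14.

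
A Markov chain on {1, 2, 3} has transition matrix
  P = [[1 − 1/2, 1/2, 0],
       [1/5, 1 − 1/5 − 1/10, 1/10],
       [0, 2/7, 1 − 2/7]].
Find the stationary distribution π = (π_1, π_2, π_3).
π = (8/35, 4/7, 1/5)

This is a birth-death chain on three states, which satisfies detailed balance: π_1 · P_{12} = π_2 · P_{21} and π_2 · P_{23} = π_3 · P_{32}.
From π_1 · 1/2 = π_2 · 1/5: π_2/π_1 = (1/2)/(1/5) = 5/2.
From π_2 · 1/10 = π_3 · 2/7: π_3/π_2 = (1/10)/(2/7) = 7/20.
Take π_1 proportional to 1; then unnormalized π = (1, 5/2, 7/8). Normalize by dividing by the sum 35/8:
  π = (8/35, 4/7, 1/5).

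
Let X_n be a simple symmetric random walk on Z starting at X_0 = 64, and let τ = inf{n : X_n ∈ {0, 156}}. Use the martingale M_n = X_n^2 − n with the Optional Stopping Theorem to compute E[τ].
E[τ] = 5888

M_n = X_n^2 − n is a martingale (since E[X_{n+1}^2 | F_n] = X_n^2 + 1). By OST (τ has finite mean in a bounded region), E[M_τ] = E[M_0] = X_0^2 − 0 = 64^2 = 4096. Also E[M_τ] = E[X_τ^2] − E[τ]. The walk exits at 0 or 156, with P(hit 156 first) = 64/156, so E[X_τ^2] = 156^2 · 64/156 + 0 = 9984. Thus E[τ] = E[X_τ^2] − E[M_τ] = 9984 − 4096 = 5888 = 64(156 − 64) = 5888.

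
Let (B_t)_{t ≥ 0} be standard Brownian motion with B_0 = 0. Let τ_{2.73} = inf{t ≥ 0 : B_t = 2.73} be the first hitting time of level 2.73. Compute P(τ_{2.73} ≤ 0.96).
P(τ_{2.73} ≤ 0.96) = 2(1 − Φ(2.73/√0.96)) = 2(1 − Φ(2.7863)) ≈ 0.0053

By the reflection principle for standard BM, P(τ_b ≤ t) = 2 · P(B_t ≥ b). Since B_t ~ N(0, t), P(B_t ≥ 2.73) = 1 − Φ(2.73/√t) = 1 − Φ(2.73/√0.96) = 1 − Φ(2.7863) ≈ 0.00267. Doubling: P(τ_{2.73} ≤ 0.96) ≈ 2 · 0.00267 = 0.00534 ≈ 0.0053.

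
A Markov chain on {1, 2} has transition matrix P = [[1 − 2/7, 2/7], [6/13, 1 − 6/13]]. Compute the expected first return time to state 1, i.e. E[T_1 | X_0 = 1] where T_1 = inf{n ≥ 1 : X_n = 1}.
E[T_1 | X_0 = 1] = 1/π_1 = 34/21

For an irreducible recurrent Markov chain with stationary distribution π, E[T_i | X_0 = i] = 1/π_i (Kac's formula). Here π_1 = (6/13)/(2/7 + 6/13) = (6/13)/(68/91) = 21/34, so E[T_1 | X_0 = 1] = 1/π_1 = (2/7 + 6/13)/(6/13) = (68/91)/(6/13) = 34/21.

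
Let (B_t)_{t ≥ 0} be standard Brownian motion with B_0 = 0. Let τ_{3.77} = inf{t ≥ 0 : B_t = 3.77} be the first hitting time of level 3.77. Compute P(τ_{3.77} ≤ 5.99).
P(τ_{3.77} ≤ 5.99) = 2(1 − Φ(3.77/√5.99)) = 2(1 − Φ(1.5404)) ≈ 0.1235

By the reflection principle for standard BM, P(τ_b ≤ t) = 2 · P(B_t ≥ b). Since B_t ~ N(0, t), P(B_t ≥ 3.77) = 1 − Φ(3.77/√t) = 1 − Φ(3.77/√5.99) = 1 − Φ(1.5404) ≈ 0.06173. Doubling: P(τ_{3.77} ≤ 5.99) ≈ 2 · 0.06173 = 0.12346 ≈ 0.1235.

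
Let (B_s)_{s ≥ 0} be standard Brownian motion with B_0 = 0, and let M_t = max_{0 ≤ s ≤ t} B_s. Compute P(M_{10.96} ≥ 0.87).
P(M_{10.96} ≥ 0.87) = 2·P(B_{10.96} ≥ 0.87) = 2(1 − Φ(0.87/√10.96)) ≈ 0.7927

By the reflection principle for Brownian motion, P(M_t ≥ a) = 2 · P(B_t ≥ a) for a ≥ 0. Since B_t ~ N(0, t), P(B_t ≥ 0.87) = 1 − Φ(0.87/√t) = 1 − Φ(0.87/√10.96) = 1 − Φ(0.2628). So
  P(M_{10.96} ≥ 0.87) = 2(1 − Φ(0.2628)) ≈ 0.7927.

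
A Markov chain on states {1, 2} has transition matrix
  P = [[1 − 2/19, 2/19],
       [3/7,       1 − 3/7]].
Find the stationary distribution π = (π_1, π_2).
π_1 = 57/71, π_2 = 14/71

Solve πP = π with π_1 + π_2 = 1. From πP = π: π_1 · (1 − 2/19) + π_2 · 3/7 = π_1 ⇒ π_2 · 3/7 = π_1 · 2/19 ⇒ π_2/π_1 = (2/19)/(3/7) = 14/57. Together with π_1 + π_2 = 1:
  π_1 = (3/7)/(2/19 + 3/7) = (3/7)/(71/133) = 57/71,
  π_2 = (2/19)/(2/19 + 3/7) = (2/19)/(71/133) = 14/71.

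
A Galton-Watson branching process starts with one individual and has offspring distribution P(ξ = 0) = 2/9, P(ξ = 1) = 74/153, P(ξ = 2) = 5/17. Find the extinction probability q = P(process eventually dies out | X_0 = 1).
q = 34/45

The pgf is f(s) = 2/9 + 74/153·s + 5/17·s². The extinction probability q is the smallest fixed point of f in [0, 1]. Setting s = f(s):
  5/17·s² + (74/153 − 1)·s + 2/9 = 0
  5/17·s² − (2/9 + 5/17)·s + 2/9 = 0
which factors as (s − 1)·(5/17·s − 2/9) = 0, giving roots s = 1 and s = (2/9)/(5/17) = 34/45.
Mean offspring μ = 74/153 + 2·5/17 = 164/153 > 1 (supercritical), so q < 1. The extinction probability is the smaller root: q = (2/9)/(5/17) = 34/45.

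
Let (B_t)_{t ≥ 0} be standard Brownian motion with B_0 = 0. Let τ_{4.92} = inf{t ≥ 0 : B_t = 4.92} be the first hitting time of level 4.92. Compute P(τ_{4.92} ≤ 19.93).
P(τ_{4.92} ≤ 19.93) = 2(1 − Φ(4.92/√19.93)) = 2(1 − Φ(1.1021)) ≈ 0.2704

By the reflection principle for standard BM, P(τ_b ≤ t) = 2 · P(B_t ≥ b). Since B_t ~ N(0, t), P(B_t ≥ 4.92) = 1 − Φ(4.92/√t) = 1 − Φ(4.92/√19.93) = 1 − Φ(1.1021) ≈ 0.13521. Doubling: P(τ_{4.92} ≤ 19.93) ≈ 2 · 0.13521 = 0.27042 ≈ 0.2704.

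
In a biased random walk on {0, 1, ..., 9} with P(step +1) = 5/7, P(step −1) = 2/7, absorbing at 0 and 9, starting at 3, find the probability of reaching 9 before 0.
P(hit 9 before 0) = (1 − (2/5)^3) / (1 − (2/5)^9) = 15625/16689

Let u_k denote P(reach 9 before 0 | start at k). Boundary: u_0 = 0, u_9 = 1. Recurrence: u_k = 5/7·u_{k+1} + 2/7·u_{k-1} for 1 ≤ k ≤ 8. Try u_k = A + B·r^k with r = q/p = (2/7)/(5/7) = 2/5. Substitution satisfies the recurrence; boundary conditions give:
  u_k = (1 − r^k) / (1 − r^N) = (1 − (2/5)^3) / (1 − (2/5)^9) = 15625/16689.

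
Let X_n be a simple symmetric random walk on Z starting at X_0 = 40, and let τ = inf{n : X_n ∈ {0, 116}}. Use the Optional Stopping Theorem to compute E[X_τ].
E[X_τ] = 40

X_n is a martingale and τ is a bounded-mean stopping time (indeed τ is finite a.s. with bounded expectation since the walk is in a bounded region). By the OST, E[X_τ] = E[X_0] = 40. Equivalently: E[X_τ] = 116 · P(hit 116 first) + 0 · P(hit 0 first) = 116 · (40/116) = 40.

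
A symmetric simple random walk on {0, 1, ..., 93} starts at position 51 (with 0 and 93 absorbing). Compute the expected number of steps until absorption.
E[τ | X_0 = 51] = 2142

Let v_k = E[τ | X_0 = k]. Boundary: v_0 = v_93 = 0. Recurrence: v_k = 1 + (v_{k-1} + v_{k+1})/2 for 1 ≤ k ≤ 92. The particular solution to v_k − (v_{k-1} + v_{k+1})/2 = 1 is v_k = −k^2. Adding homogeneous solution A + B k and matching boundaries gives v_k = k (93 − k). Substituting k = 51: v_51 = 51 · 42 = 2142.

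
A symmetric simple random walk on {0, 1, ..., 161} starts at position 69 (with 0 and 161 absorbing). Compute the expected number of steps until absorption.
E[τ | X_0 = 69] = 6348

Let v_k = E[τ | X_0 = k]. Boundary: v_0 = v_161 = 0. Recurrence: v_k = 1 + (v_{k-1} + v_{k+1})/2 for 1 ≤ k ≤ 160. The particular solution to v_k − (v_{k-1} + v_{k+1})/2 = 1 is v_k = −k^2. Adding homogeneous solution A + B k and matching boundaries gives v_k = k (161 − k). Substituting k = 69: v_69 = 69 · 92 = 6348.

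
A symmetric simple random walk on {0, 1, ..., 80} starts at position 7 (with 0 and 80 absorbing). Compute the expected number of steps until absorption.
E[τ | X_0 = 7] = 511

Let v_k = E[τ | X_0 = k]. Boundary: v_0 = v_80 = 0. Recurrence: v_k = 1 + (v_{k-1} + v_{k+1})/2 for 1 ≤ k ≤ 79. The particular solution to v_k − (v_{k-1} + v_{k+1})/2 = 1 is v_k = −k^2. Adding homogeneous solution A + B k and matching boundaries gives v_k = k (80 − k). Substituting k = 7: v_7 = 7 · 73 = 511.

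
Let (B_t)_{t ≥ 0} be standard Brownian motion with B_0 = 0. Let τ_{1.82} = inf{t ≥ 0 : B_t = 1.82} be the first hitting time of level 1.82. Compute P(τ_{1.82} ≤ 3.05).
P(τ_{1.82} ≤ 3.05) = 2(1 − Φ(1.82/√3.05)) = 2(1 − Φ(1.0421)) ≈ 0.2974

By the reflection principle for standard BM, P(τ_b ≤ t) = 2 · P(B_t ≥ b). Since B_t ~ N(0, t), P(B_t ≥ 1.82) = 1 − Φ(1.82/√t) = 1 − Φ(1.82/√3.05) = 1 − Φ(1.0421) ≈ 0.14868. Doubling: P(τ_{1.82} ≤ 3.05) ≈ 2 · 0.14868 = 0.29736 ≈ 0.2974.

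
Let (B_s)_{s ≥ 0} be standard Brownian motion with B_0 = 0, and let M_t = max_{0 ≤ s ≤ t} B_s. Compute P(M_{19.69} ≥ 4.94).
P(M_{19.69} ≥ 4.94) = 2·P(B_{19.69} ≥ 4.94) = 2(1 − Φ(4.94/√19.69)) ≈ 0.2656

By the reflection principle for Brownian motion, P(M_t ≥ a) = 2 · P(B_t ≥ a) for a ≥ 0. Since B_t ~ N(0, t), P(B_t ≥ 4.94) = 1 − Φ(4.94/√t) = 1 − Φ(4.94/√19.69) = 1 − Φ(1.1133). So
  P(M_{19.69} ≥ 4.94) = 2(1 − Φ(1.1133)) ≈ 0.2656.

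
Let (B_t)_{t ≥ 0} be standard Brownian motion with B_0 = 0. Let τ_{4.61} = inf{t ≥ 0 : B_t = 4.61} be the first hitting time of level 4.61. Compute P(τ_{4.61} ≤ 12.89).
P(τ_{4.61} ≤ 12.89) = 2(1 − Φ(4.61/√12.89)) = 2(1 − Φ(1.2840)) ≈ 0.1991

By the reflection principle for standard BM, P(τ_b ≤ t) = 2 · P(B_t ≥ b). Since B_t ~ N(0, t), P(B_t ≥ 4.61) = 1 − Φ(4.61/√t) = 1 − Φ(4.61/√12.89) = 1 − Φ(1.2840) ≈ 0.09957. Doubling: P(τ_{4.61} ≤ 12.89) ≈ 2 · 0.09957 = 0.19914 ≈ 0.1991.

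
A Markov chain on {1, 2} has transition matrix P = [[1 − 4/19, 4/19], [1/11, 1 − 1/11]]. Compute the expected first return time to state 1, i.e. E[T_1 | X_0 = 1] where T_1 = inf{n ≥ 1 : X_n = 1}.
E[T_1 | X_0 = 1] = 1/π_1 = 63/19

For an irreducible recurrent Markov chain with stationary distribution π, E[T_i | X_0 = i] = 1/π_i (Kac's formula). Here π_1 = (1/11)/(4/19 + 1/11) = (1/11)/(63/209) = 19/63, so E[T_1 | X_0 = 1] = 1/π_1 = (4/19 + 1/11)/(1/11) = (63/209)/(1/11) = 63/19.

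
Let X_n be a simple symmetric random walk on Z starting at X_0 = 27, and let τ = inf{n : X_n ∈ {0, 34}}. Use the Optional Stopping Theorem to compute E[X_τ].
E[X_τ] = 27

X_n is a martingale and τ is a bounded-mean stopping time (indeed τ is finite a.s. with bounded expectation since the walk is in a bounded region). By the OST, E[X_τ] = E[X_0] = 27. Equivalently: E[X_τ] = 34 · P(hit 34 first) + 0 · P(hit 0 first) = 34 · (27/34) = 27.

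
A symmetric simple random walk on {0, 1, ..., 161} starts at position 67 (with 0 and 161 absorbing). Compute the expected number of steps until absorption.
E[τ | X_0 = 67] = 6298

Let v_k = E[τ | X_0 = k]. Boundary: v_0 = v_161 = 0. Recurrence: v_k = 1 + (v_{k-1} + v_{k+1})/2 for 1 ≤ k ≤ 160. The particular solution to v_k − (v_{k-1} + v_{k+1})/2 = 1 is v_k = −k^2. Adding homogeneous solution A + B k and matching boundaries gives v_k = k (161 − k). Substituting k = 67: v_67 = 67 · 94 = 6298.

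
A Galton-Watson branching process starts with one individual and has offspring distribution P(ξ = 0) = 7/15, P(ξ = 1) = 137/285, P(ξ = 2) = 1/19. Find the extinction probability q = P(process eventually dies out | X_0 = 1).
q = 1

Mean offspring μ = 0·7/15 + 1·137/285 + 2·1/19 = 167/285 ≤ 1. For μ ≤ 1 with offspring not concentrated at 1, the Galton-Watson process goes extinct almost surely, so q = 1.
(Algebraic check: The pgf is f(s) = 7/15 + 137/285·s + 1/19·s². The extinction probability q is the smallest fixed point of f in [0, 1]. Setting s = f(s):
  1/19·s² + (137/285 − 1)·s + 7/15 = 0
  1/19·s² − (7/15 + 1/19)·s + 7/15 = 0
which factors as (s − 1)·(1/19·s − 7/15) = 0, giving roots s = 1 and s = (7/15)/(1/19) = 133/15. Since 133/15 ≥ 1, the smallest root in [0, 1] is s = 1.)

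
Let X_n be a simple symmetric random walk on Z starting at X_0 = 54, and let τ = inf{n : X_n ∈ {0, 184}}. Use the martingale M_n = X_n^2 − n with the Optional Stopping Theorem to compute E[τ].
E[τ] = 7020

M_n = X_n^2 − n is a martingale (since E[X_{n+1}^2 | F_n] = X_n^2 + 1). By OST (τ has finite mean in a bounded region), E[M_τ] = E[M_0] = X_0^2 − 0 = 54^2 = 2916. Also E[M_τ] = E[X_τ^2] − E[τ]. The walk exits at 0 or 184, with P(hit 184 first) = 54/184, so E[X_τ^2] = 184^2 · 54/184 + 0 = 9936. Thus E[τ] = E[X_τ^2] − E[M_τ] = 9936 − 2916 = 7020 = 54(184 − 54) = 7020.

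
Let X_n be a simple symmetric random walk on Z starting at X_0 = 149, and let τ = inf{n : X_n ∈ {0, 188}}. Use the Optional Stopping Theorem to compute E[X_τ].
E[X_τ] = 149

X_n is a martingale and τ is a bounded-mean stopping time (indeed τ is finite a.s. with bounded expectation since the walk is in a bounded region). By the OST, E[X_τ] = E[X_0] = 149. Equivalently: E[X_τ] = 188 · P(hit 188 first) + 0 · P(hit 0 first) = 188 · (149/188) = 149.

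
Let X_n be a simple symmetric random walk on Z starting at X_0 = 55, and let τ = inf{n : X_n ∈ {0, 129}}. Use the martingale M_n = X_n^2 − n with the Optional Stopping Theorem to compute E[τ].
E[τ] = 4070

M_n = X_n^2 − n is a martingale (since E[X_{n+1}^2 | F_n] = X_n^2 + 1). By OST (τ has finite mean in a bounded region), E[M_τ] = E[M_0] = X_0^2 − 0 = 55^2 = 3025. Also E[M_τ] = E[X_τ^2] − E[τ]. The walk exits at 0 or 129, with P(hit 129 first) = 55/129, so E[X_τ^2] = 129^2 · 55/129 + 0 = 7095. Thus E[τ] = E[X_τ^2] − E[M_τ] = 7095 − 3025 = 4070 = 55(129 − 55) = 4070.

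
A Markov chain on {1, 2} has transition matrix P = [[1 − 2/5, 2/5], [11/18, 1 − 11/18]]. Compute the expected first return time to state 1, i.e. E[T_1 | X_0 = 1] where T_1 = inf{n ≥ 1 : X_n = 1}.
E[T_1 | X_0 = 1] = 1/π_1 = 91/55

For an irreducible recurrent Markov chain with stationary distribution π, E[T_i | X_0 = i] = 1/π_i (Kac's formula). Here π_1 = (11/18)/(2/5 + 11/18) = (11/18)/(91/90) = 55/91, so E[T_1 | X_0 = 1] = 1/π_1 = (2/5 + 11/18)/(11/18) = (91/90)/(11/18) = 91/55.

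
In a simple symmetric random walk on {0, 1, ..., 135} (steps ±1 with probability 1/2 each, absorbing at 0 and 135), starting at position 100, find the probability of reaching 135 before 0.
P(hit 135 before 0) = 100/135 = 20/27

Let u_k = P(hit 135 before 0 | start at k). Then u_0 = 0, u_135 = 1, and u_k = u_{k-1}/2 + u_{k+1}/2 for 1 ≤ k ≤ 134. This harmonic recurrence is solved by u_k = k/135, giving u_100 = 100/135 = 20/27.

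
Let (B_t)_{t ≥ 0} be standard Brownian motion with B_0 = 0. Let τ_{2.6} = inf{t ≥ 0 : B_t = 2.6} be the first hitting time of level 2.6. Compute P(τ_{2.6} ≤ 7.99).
P(τ_{2.6} ≤ 7.99) = 2(1 − Φ(2.6/√7.99)) = 2(1 − Φ(0.9198)) ≈ 0.3577

By the reflection principle for standard BM, P(τ_b ≤ t) = 2 · P(B_t ≥ b). Since B_t ~ N(0, t), P(B_t ≥ 2.6) = 1 − Φ(2.6/√t) = 1 − Φ(2.6/√7.99) = 1 − Φ(0.9198) ≈ 0.17884. Doubling: P(τ_{2.6} ≤ 7.99) ≈ 2 · 0.17884 = 0.35768 ≈ 0.3577.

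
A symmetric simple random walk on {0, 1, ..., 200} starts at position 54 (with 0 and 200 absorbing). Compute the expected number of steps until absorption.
E[τ | X_0 = 54] = 7884

Let v_k = E[τ | X_0 = k]. Boundary: v_0 = v_200 = 0. Recurrence: v_k = 1 + (v_{k-1} + v_{k+1})/2 for 1 ≤ k ≤ 199. The particular solution to v_k − (v_{k-1} + v_{k+1})/2 = 1 is v_k = −k^2. Adding homogeneous solution A + B k and matching boundaries gives v_k = k (200 − k). Substituting k = 54: v_54 = 54 · 146 = 7884.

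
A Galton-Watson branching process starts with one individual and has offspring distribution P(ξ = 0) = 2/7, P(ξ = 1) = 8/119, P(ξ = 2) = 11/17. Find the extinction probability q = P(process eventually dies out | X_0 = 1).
q = 34/77

The pgf is f(s) = 2/7 + 8/119·s + 11/17·s². The extinction probability q is the smallest fixed point of f in [0, 1]. Setting s = f(s):
  11/17·s² + (8/119 − 1)·s + 2/7 = 0
  11/17·s² − (2/7 + 11/17)·s + 2/7 = 0
which factors as (s − 1)·(11/17·s − 2/7) = 0, giving roots s = 1 and s = (2/7)/(11/17) = 34/77.
Mean offspring μ = 8/119 + 2·11/17 = 162/119 > 1 (supercritical), so q < 1. The extinction probability is the smaller root: q = (2/7)/(11/17) = 34/77.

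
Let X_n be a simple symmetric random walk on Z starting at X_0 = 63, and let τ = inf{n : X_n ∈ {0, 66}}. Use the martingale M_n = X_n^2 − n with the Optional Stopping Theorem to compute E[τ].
E[τ] = 189

M_n = X_n^2 − n is a martingale (since E[X_{n+1}^2 | F_n] = X_n^2 + 1). By OST (τ has finite mean in a bounded region), E[M_τ] = E[M_0] = X_0^2 − 0 = 63^2 = 3969. Also E[M_τ] = E[X_τ^2] − E[τ]. The walk exits at 0 or 66, with P(hit 66 first) = 63/66, so E[X_τ^2] = 66^2 · 63/66 + 0 = 4158. Thus E[τ] = E[X_τ^2] − E[M_τ] = 4158 − 3969 = 189 = 63(66 − 63) = 189.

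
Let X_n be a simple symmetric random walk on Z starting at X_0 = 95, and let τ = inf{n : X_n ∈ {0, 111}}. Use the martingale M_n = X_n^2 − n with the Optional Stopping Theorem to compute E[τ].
E[τ] = 1520

M_n = X_n^2 − n is a martingale (since E[X_{n+1}^2 | F_n] = X_n^2 + 1). By OST (τ has finite mean in a bounded region), E[M_τ] = E[M_0] = X_0^2 − 0 = 95^2 = 9025. Also E[M_τ] = E[X_τ^2] − E[τ]. The walk exits at 0 or 111, with P(hit 111 first) = 95/111, so E[X_τ^2] = 111^2 · 95/111 + 0 = 10545. Thus E[τ] = E[X_τ^2] − E[M_τ] = 10545 − 9025 = 1520 = 95(111 − 95) = 1520.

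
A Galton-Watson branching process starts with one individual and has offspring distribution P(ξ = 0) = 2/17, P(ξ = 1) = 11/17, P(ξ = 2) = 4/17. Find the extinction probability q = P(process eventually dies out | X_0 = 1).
q = 1/2

The pgf is f(s) = 2/17 + 11/17·s + 4/17·s². The extinction probability q is the smallest fixed point of f in [0, 1]. Setting s = f(s):
  4/17·s² + (11/17 − 1)·s + 2/17 = 0
  4/17·s² − (2/17 + 4/17)·s + 2/17 = 0
which factors as (s − 1)·(4/17·s − 2/17) = 0, giving roots s = 1 and s = (2/17)/(4/17) = 1/2.
Mean offspring μ = 11/17 + 2·4/17 = 19/17 > 1 (supercritical), so q < 1. The extinction probability is the smaller root: q = (2/17)/(4/17) = 1/2.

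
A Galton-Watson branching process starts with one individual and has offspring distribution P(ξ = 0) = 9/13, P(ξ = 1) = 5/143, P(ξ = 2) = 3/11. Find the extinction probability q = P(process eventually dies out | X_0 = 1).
q = 1

Mean offspring μ = 0·9/13 + 1·5/143 + 2·3/11 = 83/143 ≤ 1. For μ ≤ 1 with offspring not concentrated at 1, the Galton-Watson process goes extinct almost surely, so q = 1.
(Algebraic check: The pgf is f(s) = 9/13 + 5/143·s + 3/11·s². The extinction probability q is the smallest fixed point of f in [0, 1]. Setting s = f(s):
  3/11·s² + (5/143 − 1)·s + 9/13 = 0
  3/11·s² − (9/13 + 3/11)·s + 9/13 = 0
which factors as (s − 1)·(3/11·s − 9/13) = 0, giving roots s = 1 and s = (9/13)/(3/11) = 33/13. Since 33/13 ≥ 1, the smallest root in [0, 1] is s = 1.)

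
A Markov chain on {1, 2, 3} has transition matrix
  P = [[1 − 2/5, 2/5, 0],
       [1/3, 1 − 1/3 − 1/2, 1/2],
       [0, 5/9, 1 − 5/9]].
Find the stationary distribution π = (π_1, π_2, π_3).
π = (25/82, 15/41, 27/82)

This is a birth-death chain on three states, which satisfies detailed balance: π_1 · P_{12} = π_2 · P_{21} and π_2 · P_{23} = π_3 · P_{32}.
From π_1 · 2/5 = π_2 · 1/3: π_2/π_1 = (2/5)/(1/3) = 6/5.
From π_2 · 1/2 = π_3 · 5/9: π_3/π_2 = (1/2)/(5/9) = 9/10.
Take π_1 proportional to 1; then unnormalized π = (1, 6/5, 27/25). Normalize by dividing by the sum 82/25:
  π = (25/82, 15/41, 27/82).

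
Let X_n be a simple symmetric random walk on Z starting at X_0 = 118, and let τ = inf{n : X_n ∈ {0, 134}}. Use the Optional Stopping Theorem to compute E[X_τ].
E[X_τ] = 118

X_n is a martingale and τ is a bounded-mean stopping time (indeed τ is finite a.s. with bounded expectation since the walk is in a bounded region). By the OST, E[X_τ] = E[X_0] = 118. Equivalently: E[X_τ] = 134 · P(hit 134 first) + 0 · P(hit 0 first) = 134 · (118/134) = 118.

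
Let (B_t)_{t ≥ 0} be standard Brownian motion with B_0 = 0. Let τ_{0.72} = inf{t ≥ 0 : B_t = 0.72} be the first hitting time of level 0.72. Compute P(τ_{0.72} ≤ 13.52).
P(τ_{0.72} ≤ 13.52) = 2(1 − Φ(0.72/√13.52)) = 2(1 − Φ(0.1958)) ≈ 0.8448

By the reflection principle for standard BM, P(τ_b ≤ t) = 2 · P(B_t ≥ b). Since B_t ~ N(0, t), P(B_t ≥ 0.72) = 1 − Φ(0.72/√t) = 1 − Φ(0.72/√13.52) = 1 − Φ(0.1958) ≈ 0.42238. Doubling: P(τ_{0.72} ≤ 13.52) ≈ 2 · 0.42238 = 0.84476 ≈ 0.8448.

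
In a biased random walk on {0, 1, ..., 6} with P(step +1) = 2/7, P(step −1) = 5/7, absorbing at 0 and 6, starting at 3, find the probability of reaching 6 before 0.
P(hit 6 before 0) = (1 − (5/2)^3) / (1 − (5/2)^6) = 8/133

Let u_k denote P(reach 6 before 0 | start at k). Boundary: u_0 = 0, u_6 = 1. Recurrence: u_k = 2/7·u_{k+1} + 5/7·u_{k-1} for 1 ≤ k ≤ 5. Try u_k = A + B·r^k with r = q/p = (5/7)/(2/7) = 5/2. Substitution satisfies the recurrence; boundary conditions give:
  u_k = (1 − r^k) / (1 − r^N) = (1 − (5/2)^3) / (1 − (5/2)^6) = 8/133.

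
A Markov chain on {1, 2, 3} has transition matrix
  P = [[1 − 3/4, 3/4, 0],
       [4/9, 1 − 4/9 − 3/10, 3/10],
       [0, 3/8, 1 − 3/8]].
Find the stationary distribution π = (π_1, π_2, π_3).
π = (80/323, 135/323, 108/323)

This is a birth-death chain on three states, which satisfies detailed balance: π_1 · P_{12} = π_2 · P_{21} and π_2 · P_{23} = π_3 · P_{32}.
From π_1 · 3/4 = π_2 · 4/9: π_2/π_1 = (3/4)/(4/9) = 27/16.
From π_2 · 3/10 = π_3 · 3/8: π_3/π_2 = (3/10)/(3/8) = 4/5.
Take π_1 proportional to 1; then unnormalized π = (1, 27/16, 27/20). Normalize by dividing by the sum 323/80:
  π = (80/323, 135/323, 108/323).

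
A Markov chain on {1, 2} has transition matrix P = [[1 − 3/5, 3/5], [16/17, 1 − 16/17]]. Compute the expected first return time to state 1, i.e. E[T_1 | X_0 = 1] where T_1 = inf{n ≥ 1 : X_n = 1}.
E[T_1 | X_0 = 1] = 1/π_1 = 131/80

For an irreducible recurrent Markov chain with stationary distribution π, E[T_i | X_0 = i] = 1/π_i (Kac's formula). Here π_1 = (16/17)/(3/5 + 16/17) = (16/17)/(131/85) = 80/131, so E[T_1 | X_0 = 1] = 1/π_1 = (3/5 + 16/17)/(16/17) = (131/85)/(16/17) = 131/80.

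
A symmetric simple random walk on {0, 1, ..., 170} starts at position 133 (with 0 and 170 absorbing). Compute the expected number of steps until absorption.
E[τ | X_0 = 133] = 4921

Let v_k = E[τ | X_0 = k]. Boundary: v_0 = v_170 = 0. Recurrence: v_k = 1 + (v_{k-1} + v_{k+1})/2 for 1 ≤ k ≤ 169. The particular solution to v_k − (v_{k-1} + v_{k+1})/2 = 1 is v_k = −k^2. Adding homogeneous solution A + B k and matching boundaries gives v_k = k (170 − k). Substituting k = 133: v_133 = 133 · 37 = 4921.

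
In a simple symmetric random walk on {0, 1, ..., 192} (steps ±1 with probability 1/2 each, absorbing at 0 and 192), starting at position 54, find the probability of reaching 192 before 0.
P(hit 192 before 0) = 54/192 = 9/32

Let u_k = P(hit 192 before 0 | start at k). Then u_0 = 0, u_192 = 1, and u_k = u_{k-1}/2 + u_{k+1}/2 for 1 ≤ k ≤ 191. This harmonic recurrence is solved by u_k = k/192, giving u_54 = 54/192 = 9/32.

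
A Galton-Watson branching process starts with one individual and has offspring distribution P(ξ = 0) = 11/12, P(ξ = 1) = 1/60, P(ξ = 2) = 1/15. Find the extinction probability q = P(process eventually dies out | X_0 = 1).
q = 1

Mean offspring μ = 0·11/12 + 1·1/60 + 2·1/15 = 3/20 ≤ 1. For μ ≤ 1 with offspring not concentrated at 1, the Galton-Watson process goes extinct almost surely, so q = 1.
(Algebraic check: The pgf is f(s) = 11/12 + 1/60·s + 1/15·s². The extinction probability q is the smallest fixed point of f in [0, 1]. Setting s = f(s):
  1/15·s² + (1/60 − 1)·s + 11/12 = 0
  1/15·s² − (11/12 + 1/15)·s + 11/12 = 0
which factors as (s − 1)·(1/15·s − 11/12) = 0, giving roots s = 1 and s = (11/12)/(1/15) = 55/4. Since 55/4 ≥ 1, the smallest root in [0, 1] is s = 1.)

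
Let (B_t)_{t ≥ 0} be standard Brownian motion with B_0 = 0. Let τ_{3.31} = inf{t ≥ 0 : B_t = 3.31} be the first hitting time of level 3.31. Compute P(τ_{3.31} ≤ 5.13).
P(τ_{3.31} ≤ 5.13) = 2(1 − Φ(3.31/√5.13)) = 2(1 − Φ(1.4614)) ≈ 0.1439

By the reflection principle for standard BM, P(τ_b ≤ t) = 2 · P(B_t ≥ b). Since B_t ~ N(0, t), P(B_t ≥ 3.31) = 1 − Φ(3.31/√t) = 1 − Φ(3.31/√5.13) = 1 − Φ(1.4614) ≈ 0.07195. Doubling: P(τ_{3.31} ≤ 5.13) ≈ 2 · 0.07195 = 0.14390 ≈ 0.1439.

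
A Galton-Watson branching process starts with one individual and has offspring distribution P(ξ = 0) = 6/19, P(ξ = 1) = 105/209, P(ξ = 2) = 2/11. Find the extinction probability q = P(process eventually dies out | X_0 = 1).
q = 1

Mean offspring μ = 0·6/19 + 1·105/209 + 2·2/11 = 181/209 ≤ 1. For μ ≤ 1 with offspring not concentrated at 1, the Galton-Watson process goes extinct almost surely, so q = 1.
(Algebraic check: The pgf is f(s) = 6/19 + 105/209·s + 2/11·s². The extinction probability q is the smallest fixed point of f in [0, 1]. Setting s = f(s):
  2/11·s² + (105/209 − 1)·s + 6/19 = 0
  2/11·s² − (6/19 + 2/11)·s + 6/19 = 0
which factors as (s − 1)·(2/11·s − 6/19) = 0, giving roots s = 1 and s = (6/19)/(2/11) = 33/19. Since 33/19 ≥ 1, the smallest root in [0, 1] is s = 1.)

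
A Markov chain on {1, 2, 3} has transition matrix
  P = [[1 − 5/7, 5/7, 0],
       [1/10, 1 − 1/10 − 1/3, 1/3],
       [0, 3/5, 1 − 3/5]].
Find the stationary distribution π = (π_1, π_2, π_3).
π = (9/109, 450/763, 250/763)

This is a birth-death chain on three states, which satisfies detailed balance: π_1 · P_{12} = π_2 · P_{21} and π_2 · P_{23} = π_3 · P_{32}.
From π_1 · 5/7 = π_2 · 1/10: π_2/π_1 = (5/7)/(1/10) = 50/7.
From π_2 · 1/3 = π_3 · 3/5: π_3/π_2 = (1/3)/(3/5) = 5/9.
Take π_1 proportional to 1; then unnormalized π = (1, 50/7, 250/63). Normalize by dividing by the sum 109/9:
  π = (9/109, 450/763, 250/763).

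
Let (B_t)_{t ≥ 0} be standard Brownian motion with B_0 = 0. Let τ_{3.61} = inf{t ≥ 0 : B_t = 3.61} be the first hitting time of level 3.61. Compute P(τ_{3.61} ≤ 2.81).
P(τ_{3.61} ≤ 2.81) = 2(1 − Φ(3.61/√2.81)) = 2(1 − Φ(2.1535)) ≈ 0.0313

By the reflection principle for standard BM, P(τ_b ≤ t) = 2 · P(B_t ≥ b). Since B_t ~ N(0, t), P(B_t ≥ 3.61) = 1 − Φ(3.61/√t) = 1 − Φ(3.61/√2.81) = 1 − Φ(2.1535) ≈ 0.01564. Doubling: P(τ_{3.61} ≤ 2.81) ≈ 2 · 0.01564 = 0.03128 ≈ 0.0313.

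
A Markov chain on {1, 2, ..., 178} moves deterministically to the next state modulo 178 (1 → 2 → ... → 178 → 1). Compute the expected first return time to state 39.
E[T_39 | X_0 = 39] = 178

The chain cycles deterministically, so starting at state 39 it returns in exactly 178 steps. Equivalently, the stationary distribution is uniform π_j = 1/178 for every state j, so by Kac's formula E[T_39] = 1/π_39 = 178.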